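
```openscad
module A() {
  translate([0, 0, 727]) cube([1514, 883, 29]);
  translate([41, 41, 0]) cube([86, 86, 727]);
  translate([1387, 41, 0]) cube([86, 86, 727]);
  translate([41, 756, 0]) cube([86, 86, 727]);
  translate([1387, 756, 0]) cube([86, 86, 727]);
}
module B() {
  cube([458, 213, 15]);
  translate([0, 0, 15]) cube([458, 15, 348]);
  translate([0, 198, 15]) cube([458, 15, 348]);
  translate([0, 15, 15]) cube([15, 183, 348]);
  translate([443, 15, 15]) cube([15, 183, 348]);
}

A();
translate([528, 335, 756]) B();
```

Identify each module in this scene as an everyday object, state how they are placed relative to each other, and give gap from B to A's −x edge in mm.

A is a table. B is an open box. The open box is on top of the table, centred. The gap from the open box to the table's −x edge is 528 mm.

The open box's min-x is at 528; the table's min-x is 0; gap = 528 mm.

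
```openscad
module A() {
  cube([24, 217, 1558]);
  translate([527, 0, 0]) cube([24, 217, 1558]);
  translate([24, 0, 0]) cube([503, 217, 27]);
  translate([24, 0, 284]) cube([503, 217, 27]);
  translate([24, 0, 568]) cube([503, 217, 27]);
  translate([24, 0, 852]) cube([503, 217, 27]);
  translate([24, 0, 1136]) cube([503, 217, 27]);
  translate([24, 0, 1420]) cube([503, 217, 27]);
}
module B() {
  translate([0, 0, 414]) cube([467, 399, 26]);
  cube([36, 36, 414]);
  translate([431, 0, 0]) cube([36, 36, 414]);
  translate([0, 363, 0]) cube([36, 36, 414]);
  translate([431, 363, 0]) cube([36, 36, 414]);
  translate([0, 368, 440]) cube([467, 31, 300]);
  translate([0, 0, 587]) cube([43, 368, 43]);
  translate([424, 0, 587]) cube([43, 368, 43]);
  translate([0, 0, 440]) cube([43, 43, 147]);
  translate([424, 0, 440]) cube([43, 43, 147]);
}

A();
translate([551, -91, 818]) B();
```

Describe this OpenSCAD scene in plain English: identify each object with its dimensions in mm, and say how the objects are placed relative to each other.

A is a bookshelf 551 mm wide overall, 217 mm deep and 1558 mm tall. The two sides are 24 mm thick vertical panels. 6 horizontal shelves of 27 mm thickness span between the inner faces of the sides; the lowest shelf sits on the floor and shelves are stacked with a clear vertical gap of 257 mm between each pair.

B is a chair. The seat is a 467×399×26 mm slab with its top at z = 440 mm, on four 36×36 mm corner legs (flush with the seat edges, standing on z = 0). A flat backrest 31 mm thick, 300 mm tall, spans the full seat width and rises from the seat top along its +y edge, rear face flush with the rear of the seat. Two armrests of 43×43 mm section run along each side from the seat's front edge to the front of the backrest, top faces 190 mm above the seat top and outer faces flush with the seat's x-edges; a 43×43 mm post under the front of each armrest stands on the seat at the front corner.

The chair is beside the bookshelf with their tops flush at z = 1558.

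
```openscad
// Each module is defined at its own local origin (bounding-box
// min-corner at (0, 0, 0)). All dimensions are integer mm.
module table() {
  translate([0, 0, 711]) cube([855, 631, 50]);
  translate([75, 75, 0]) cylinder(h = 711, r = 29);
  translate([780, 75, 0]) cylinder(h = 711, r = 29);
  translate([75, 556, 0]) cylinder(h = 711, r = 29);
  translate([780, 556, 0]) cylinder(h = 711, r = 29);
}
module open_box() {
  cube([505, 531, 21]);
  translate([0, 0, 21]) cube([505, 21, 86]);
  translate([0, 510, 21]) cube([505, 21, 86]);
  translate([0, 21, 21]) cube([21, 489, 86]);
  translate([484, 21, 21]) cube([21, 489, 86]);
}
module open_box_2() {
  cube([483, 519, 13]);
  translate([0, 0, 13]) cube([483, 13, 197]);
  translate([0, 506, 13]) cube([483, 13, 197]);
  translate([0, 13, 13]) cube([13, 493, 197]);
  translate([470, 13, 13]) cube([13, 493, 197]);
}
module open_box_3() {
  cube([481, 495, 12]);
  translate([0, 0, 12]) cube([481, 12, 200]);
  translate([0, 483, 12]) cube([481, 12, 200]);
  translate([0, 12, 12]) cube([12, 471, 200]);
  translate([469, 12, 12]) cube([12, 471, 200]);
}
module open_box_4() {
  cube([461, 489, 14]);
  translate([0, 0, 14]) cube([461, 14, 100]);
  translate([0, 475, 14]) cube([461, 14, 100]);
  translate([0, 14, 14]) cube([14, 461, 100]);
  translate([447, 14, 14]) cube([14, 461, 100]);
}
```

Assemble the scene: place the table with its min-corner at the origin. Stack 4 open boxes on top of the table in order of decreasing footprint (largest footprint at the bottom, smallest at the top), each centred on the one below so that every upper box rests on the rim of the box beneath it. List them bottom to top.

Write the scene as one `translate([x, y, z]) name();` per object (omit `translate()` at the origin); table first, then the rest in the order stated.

table();
translate([175, 50, 761]) open_box();
translate([186, 56, 868]) open_box_2();
translate([187, 68, 1078]) open_box_3();
translate([197, 71, 1290]) open_box_4();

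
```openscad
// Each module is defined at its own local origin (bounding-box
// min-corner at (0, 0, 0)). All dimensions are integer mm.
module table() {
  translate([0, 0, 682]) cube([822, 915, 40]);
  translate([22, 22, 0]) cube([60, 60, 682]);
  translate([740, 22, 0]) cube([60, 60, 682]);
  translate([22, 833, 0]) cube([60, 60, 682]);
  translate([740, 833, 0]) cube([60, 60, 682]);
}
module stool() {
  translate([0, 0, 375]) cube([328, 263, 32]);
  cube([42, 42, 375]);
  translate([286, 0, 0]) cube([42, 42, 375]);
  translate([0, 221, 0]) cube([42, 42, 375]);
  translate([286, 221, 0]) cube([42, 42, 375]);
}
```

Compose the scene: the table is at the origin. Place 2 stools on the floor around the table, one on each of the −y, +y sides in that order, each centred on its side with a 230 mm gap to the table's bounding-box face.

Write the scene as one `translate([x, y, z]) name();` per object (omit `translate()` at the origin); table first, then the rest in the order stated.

table();
translate([247, -493, 0]) stool();
translate([247, 1145, 0]) stool();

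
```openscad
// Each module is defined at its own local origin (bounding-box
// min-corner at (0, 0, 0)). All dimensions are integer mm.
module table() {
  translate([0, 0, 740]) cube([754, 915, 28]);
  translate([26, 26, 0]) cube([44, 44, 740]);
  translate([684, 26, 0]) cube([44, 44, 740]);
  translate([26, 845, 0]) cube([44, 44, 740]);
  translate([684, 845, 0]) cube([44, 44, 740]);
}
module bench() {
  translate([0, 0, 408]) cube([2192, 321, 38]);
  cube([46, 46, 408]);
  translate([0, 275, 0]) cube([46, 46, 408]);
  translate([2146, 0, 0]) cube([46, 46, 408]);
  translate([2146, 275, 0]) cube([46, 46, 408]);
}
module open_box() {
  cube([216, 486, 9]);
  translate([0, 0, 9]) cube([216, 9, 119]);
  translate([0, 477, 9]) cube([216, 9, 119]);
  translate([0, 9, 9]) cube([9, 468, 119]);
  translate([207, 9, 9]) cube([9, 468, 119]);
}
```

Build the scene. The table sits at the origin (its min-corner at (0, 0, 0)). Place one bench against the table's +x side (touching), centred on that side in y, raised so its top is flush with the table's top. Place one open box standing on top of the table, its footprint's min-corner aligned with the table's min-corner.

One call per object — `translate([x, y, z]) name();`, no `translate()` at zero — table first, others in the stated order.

table();
translate([754, 297, 322]) bench();
translate([0, 0, 768]) open_box();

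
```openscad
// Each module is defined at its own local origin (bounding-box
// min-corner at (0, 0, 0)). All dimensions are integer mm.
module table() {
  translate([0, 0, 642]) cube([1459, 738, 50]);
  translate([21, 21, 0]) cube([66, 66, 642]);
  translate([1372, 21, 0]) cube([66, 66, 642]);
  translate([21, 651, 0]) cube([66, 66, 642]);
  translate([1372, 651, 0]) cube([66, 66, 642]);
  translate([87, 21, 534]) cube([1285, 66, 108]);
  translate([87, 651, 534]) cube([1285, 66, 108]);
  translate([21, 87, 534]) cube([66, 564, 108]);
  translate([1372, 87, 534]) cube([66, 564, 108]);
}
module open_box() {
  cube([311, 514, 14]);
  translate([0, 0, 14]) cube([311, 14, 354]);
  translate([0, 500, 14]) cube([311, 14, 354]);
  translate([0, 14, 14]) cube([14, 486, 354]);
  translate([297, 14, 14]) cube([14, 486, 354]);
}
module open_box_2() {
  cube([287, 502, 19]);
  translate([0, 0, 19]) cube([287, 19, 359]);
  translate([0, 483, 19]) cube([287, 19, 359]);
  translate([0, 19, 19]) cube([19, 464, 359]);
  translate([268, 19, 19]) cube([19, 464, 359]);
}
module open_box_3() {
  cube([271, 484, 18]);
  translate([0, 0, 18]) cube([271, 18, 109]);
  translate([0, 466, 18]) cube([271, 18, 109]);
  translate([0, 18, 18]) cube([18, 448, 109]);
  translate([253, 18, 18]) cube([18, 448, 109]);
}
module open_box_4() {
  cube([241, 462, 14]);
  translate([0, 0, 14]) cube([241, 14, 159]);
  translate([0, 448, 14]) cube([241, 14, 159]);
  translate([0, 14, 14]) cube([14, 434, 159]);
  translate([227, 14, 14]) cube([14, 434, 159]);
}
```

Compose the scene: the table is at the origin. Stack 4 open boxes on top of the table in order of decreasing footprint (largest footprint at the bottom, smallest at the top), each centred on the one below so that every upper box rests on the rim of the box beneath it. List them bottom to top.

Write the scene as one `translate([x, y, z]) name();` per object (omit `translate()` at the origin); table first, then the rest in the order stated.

table();
translate([574, 112, 692]) open_box();
translate([586, 118, 1060]) open_box_2();
translate([594, 127, 1438]) open_box_3();
translate([609, 138, 1565]) open_box_4();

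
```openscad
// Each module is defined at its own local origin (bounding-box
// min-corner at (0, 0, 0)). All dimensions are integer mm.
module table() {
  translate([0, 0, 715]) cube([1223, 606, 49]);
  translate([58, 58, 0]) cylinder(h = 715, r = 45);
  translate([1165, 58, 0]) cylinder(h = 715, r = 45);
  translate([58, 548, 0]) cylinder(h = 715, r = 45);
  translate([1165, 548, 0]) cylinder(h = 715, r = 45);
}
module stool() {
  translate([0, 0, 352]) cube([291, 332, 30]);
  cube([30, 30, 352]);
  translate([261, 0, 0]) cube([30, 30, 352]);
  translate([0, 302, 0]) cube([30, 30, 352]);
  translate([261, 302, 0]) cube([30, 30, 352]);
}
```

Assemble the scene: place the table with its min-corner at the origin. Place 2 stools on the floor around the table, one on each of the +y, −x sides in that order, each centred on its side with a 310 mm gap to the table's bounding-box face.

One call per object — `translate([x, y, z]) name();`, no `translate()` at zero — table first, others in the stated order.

table();
translate([466, 916, 0]) stool();
translate([-601, 137, 0]) stool();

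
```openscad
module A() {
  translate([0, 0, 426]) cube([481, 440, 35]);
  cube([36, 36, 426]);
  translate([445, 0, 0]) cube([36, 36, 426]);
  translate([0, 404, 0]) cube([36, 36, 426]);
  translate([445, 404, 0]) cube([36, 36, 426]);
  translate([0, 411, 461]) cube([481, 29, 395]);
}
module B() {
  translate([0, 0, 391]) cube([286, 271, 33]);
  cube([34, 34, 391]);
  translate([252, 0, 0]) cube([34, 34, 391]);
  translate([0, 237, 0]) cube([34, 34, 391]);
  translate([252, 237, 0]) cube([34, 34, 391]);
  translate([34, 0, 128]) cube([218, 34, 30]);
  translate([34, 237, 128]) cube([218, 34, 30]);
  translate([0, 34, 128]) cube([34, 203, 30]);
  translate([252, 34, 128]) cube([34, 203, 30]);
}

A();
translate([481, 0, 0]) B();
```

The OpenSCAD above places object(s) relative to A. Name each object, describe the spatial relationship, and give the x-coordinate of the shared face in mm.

The chair's +x face and the stool's −x face are both at x = 481 mm.

A is a chair. B is a stool. The stool is against the chair's +x side, with their −y faces flush. The x-coordinate of the shared face is 481 mm.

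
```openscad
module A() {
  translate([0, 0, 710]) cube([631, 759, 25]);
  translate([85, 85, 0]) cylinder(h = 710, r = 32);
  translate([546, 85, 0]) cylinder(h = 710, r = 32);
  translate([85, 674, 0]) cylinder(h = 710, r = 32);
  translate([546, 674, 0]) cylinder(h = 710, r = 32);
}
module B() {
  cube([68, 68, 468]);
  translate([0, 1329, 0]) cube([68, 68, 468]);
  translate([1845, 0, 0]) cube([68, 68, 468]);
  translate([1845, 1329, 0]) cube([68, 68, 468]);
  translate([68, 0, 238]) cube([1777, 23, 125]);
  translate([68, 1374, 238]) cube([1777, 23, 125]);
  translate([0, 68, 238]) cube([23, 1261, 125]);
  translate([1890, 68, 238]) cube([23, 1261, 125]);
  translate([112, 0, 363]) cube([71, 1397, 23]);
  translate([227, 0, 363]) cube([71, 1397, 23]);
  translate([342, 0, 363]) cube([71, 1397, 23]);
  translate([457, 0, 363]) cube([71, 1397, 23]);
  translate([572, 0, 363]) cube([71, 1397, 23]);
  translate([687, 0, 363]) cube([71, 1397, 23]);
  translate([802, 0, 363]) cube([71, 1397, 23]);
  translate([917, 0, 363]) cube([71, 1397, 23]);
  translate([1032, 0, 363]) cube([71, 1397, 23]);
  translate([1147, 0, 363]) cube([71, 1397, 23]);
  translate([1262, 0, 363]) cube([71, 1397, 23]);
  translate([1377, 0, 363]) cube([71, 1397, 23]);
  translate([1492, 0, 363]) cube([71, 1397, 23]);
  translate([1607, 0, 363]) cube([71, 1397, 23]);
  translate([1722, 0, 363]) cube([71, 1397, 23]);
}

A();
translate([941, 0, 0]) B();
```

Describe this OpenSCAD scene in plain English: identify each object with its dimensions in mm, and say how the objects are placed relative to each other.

A is a table: top 631 mm (x) × 759 mm (y), 25 mm thick, upper face at z = 735 mm, on four round legs of 64 mm diameter, each leg's bounding box inset 53 mm from the nearest pair of top edges, running from z = 0 to the bottom of the top.

B is a bed frame 1913 mm long (x) by 1397 mm wide (y). Four 68×68 mm corner posts, 468 mm tall, at the corners of the footprint. Four rails of 23 mm thickness and 125 mm height run between adjacent posts with their undersides at z = 238 mm, their outer faces flush with the outside of the frame (the two x-running rails run between the posts' inner faces; the two y-running rails run between the posts' inner faces). 15 slats, each 71 mm wide (x) and 23 mm thick, lie across the top of the two x-running rails, running the full 1397 mm width of the frame in y; the slats are evenly spaced along x between the inner faces of the end posts with equal gaps (rounded down to the nearest mm) at the −x end and between each pair — any rounding remainder accumulates at the +x end.

The bed frame is on the floor beside the table on its +x side.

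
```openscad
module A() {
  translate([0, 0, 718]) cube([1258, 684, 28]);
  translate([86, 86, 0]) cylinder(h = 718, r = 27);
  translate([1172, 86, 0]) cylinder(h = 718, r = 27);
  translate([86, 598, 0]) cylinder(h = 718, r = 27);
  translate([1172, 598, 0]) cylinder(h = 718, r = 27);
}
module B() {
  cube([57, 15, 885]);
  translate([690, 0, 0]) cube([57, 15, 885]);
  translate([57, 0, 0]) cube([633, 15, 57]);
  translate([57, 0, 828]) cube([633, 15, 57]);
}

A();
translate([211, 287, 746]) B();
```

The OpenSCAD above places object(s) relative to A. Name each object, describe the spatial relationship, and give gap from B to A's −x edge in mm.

The picture frame's min-x is at 211; the table's min-x is 0; gap = 211 mm.

A is a table. B is a picture frame. The picture frame is on top of the table. The gap from the picture frame to the table's −x edge is 211 mm.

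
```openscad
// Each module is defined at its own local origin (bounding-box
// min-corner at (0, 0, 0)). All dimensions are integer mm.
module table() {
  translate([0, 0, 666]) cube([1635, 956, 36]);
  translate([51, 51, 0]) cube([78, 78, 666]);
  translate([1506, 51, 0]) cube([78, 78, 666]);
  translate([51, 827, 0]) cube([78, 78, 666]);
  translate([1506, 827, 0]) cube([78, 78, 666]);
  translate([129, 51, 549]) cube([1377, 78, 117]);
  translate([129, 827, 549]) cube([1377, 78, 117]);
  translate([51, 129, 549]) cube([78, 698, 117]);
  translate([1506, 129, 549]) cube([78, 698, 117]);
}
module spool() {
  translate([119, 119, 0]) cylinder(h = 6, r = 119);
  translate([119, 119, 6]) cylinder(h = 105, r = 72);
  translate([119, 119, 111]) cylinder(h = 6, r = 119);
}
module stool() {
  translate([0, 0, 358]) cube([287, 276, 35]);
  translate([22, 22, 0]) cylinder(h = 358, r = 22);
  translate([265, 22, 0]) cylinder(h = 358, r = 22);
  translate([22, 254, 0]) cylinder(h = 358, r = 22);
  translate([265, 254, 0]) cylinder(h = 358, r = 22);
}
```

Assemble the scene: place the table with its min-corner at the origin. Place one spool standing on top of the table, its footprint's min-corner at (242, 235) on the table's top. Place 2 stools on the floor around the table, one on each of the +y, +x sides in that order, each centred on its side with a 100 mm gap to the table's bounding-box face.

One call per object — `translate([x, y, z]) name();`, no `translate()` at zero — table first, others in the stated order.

table();
translate([242, 235, 702]) spool();
translate([674, 1056, 0]) stool();
translate([1735, 340, 0]) stool();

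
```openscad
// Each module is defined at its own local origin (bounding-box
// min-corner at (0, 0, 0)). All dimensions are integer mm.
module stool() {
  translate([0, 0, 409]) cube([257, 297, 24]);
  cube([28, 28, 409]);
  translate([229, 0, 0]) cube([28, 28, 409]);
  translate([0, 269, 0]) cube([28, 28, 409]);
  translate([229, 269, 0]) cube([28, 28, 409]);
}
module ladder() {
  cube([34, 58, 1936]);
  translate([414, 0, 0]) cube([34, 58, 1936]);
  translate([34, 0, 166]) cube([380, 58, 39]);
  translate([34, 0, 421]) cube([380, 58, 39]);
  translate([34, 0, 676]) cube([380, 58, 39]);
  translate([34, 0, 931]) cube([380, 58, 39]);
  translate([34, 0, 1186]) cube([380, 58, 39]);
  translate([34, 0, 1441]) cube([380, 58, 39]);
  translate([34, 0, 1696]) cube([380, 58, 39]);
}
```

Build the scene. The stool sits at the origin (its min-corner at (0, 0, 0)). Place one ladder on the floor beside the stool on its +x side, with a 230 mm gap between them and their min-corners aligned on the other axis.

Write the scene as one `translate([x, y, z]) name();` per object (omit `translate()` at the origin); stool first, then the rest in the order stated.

stool();
translate([487, 0, 0]) ladder();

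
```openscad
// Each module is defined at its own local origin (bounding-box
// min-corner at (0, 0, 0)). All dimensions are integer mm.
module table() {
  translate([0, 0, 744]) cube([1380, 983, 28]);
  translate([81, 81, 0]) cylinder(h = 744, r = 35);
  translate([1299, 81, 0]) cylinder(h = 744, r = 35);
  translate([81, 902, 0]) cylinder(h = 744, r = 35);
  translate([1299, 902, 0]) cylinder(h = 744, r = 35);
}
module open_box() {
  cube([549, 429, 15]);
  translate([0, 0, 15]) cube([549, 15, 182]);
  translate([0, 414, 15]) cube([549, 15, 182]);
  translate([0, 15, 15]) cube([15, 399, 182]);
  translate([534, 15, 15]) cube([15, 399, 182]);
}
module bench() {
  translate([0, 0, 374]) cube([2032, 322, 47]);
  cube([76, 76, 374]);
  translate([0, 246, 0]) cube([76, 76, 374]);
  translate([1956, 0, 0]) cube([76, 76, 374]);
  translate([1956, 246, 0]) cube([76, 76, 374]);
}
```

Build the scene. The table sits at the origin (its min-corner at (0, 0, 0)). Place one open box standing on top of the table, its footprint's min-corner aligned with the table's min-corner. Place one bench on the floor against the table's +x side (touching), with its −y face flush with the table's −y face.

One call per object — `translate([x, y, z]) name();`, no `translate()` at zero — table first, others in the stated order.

table();
translate([0, 0, 772]) open_box();
translate([1380, 0, 0]) bench();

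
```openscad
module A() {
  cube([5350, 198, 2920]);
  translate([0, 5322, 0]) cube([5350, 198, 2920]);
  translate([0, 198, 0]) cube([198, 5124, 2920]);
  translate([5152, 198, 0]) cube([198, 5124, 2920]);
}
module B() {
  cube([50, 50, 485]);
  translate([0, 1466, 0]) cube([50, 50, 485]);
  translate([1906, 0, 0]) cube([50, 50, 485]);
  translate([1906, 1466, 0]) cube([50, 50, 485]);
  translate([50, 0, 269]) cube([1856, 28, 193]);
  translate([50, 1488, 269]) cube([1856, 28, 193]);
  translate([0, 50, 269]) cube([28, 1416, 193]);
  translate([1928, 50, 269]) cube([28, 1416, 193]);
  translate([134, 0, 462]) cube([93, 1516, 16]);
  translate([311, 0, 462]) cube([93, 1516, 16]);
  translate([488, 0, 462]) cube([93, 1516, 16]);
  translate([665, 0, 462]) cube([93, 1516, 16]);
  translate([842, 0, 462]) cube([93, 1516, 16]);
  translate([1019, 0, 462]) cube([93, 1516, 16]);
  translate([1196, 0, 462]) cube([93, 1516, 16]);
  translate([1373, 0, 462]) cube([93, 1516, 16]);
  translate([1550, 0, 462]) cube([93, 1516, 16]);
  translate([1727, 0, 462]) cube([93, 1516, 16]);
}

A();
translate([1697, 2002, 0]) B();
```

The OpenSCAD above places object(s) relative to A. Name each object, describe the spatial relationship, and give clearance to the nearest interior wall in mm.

Clearances: x = 1499, y = 1804; minimum 1499 mm.

A is a house frame. B is a bed frame. The bed frame sits inside the house frame, centred. The clearance to the nearest interior wall is 1499 mm.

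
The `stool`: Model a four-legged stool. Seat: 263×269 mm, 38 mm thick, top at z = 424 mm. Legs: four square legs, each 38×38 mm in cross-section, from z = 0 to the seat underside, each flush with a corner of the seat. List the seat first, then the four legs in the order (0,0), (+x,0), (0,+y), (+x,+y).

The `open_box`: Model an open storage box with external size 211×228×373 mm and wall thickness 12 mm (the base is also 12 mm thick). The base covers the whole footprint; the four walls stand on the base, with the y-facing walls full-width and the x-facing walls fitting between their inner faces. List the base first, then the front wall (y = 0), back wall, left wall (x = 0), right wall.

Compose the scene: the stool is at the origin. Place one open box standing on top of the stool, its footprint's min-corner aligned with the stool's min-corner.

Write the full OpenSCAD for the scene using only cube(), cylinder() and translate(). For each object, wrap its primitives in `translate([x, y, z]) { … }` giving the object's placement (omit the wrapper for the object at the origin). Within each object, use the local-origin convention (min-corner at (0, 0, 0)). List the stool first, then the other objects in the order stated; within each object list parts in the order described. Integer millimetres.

translate([0, 0, 386]) cube([263, 269, 38]);
cube([38, 38, 386]);
translate([225, 0, 0]) cube([38, 38, 386]);
translate([0, 231, 0]) cube([38, 38, 386]);
translate([225, 231, 0]) cube([38, 38, 386]);
translate([0, 0, 424]) {
  cube([211, 228, 12]);
  translate([0, 0, 12]) cube([211, 12, 361]);
  translate([0, 216, 12]) cube([211, 12, 361]);
  translate([0, 12, 12]) cube([12, 204, 361]);
  translate([199, 12, 12]) cube([12, 204, 361]);
}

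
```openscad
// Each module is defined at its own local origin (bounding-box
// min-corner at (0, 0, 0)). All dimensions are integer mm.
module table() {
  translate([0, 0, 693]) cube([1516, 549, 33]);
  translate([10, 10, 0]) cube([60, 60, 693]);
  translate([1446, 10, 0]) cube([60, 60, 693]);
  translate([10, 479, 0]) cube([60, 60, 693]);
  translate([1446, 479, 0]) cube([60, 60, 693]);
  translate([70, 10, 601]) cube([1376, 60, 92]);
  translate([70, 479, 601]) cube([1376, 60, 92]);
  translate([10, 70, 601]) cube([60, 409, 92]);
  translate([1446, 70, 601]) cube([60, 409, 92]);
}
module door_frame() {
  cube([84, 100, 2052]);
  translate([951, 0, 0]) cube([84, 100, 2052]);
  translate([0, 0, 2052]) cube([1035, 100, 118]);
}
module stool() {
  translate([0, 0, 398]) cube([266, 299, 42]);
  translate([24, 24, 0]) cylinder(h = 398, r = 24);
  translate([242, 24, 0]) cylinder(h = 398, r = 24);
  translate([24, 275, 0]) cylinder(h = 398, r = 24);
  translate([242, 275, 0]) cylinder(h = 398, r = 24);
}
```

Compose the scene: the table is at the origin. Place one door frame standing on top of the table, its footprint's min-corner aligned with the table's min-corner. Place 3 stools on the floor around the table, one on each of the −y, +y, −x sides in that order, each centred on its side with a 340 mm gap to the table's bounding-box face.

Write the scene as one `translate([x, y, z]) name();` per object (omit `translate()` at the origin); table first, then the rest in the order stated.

table();
translate([0, 0, 726]) door_frame();
translate([625, -639, 0]) stool();
translate([625, 889, 0]) stool();
translate([-606, 125, 0]) stool();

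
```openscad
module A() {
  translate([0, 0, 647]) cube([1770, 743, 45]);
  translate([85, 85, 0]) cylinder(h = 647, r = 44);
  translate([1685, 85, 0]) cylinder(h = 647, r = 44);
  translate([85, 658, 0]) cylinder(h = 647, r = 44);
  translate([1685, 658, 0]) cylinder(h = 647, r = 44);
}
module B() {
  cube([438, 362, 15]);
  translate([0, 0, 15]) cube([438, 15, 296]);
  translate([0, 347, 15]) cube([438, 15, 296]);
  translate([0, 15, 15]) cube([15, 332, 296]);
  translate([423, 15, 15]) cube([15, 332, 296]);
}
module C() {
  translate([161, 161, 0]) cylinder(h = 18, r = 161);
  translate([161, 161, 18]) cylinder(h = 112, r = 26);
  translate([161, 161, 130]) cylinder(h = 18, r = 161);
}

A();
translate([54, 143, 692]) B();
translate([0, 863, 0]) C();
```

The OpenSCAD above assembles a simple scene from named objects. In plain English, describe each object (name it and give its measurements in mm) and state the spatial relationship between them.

A is a table: top 1770 mm (x) × 743 mm (y), 45 mm thick, upper face at z = 692 mm, on four round legs of 88 mm diameter, each leg's bounding box inset 41 mm from the nearest pair of top edges, running from z = 0 to the bottom of the top.

B is an open storage box with external size 438×362×311 mm and wall thickness 15 mm (the base is also 15 mm thick). The base covers the whole footprint; the four walls stand on the base, with the y-facing walls full-width and the x-facing walls fitting between their inner faces.

C is a spool: two coaxial disc flanges of radius 161 mm and thickness 18 mm, joined by a core cylinder of radius 26 mm and height 112 mm. The lower flange rests on z = 0 and the three cylinders share a vertical axis.

The open box is on top of the table. The spool is on the floor beside the table on its +y side.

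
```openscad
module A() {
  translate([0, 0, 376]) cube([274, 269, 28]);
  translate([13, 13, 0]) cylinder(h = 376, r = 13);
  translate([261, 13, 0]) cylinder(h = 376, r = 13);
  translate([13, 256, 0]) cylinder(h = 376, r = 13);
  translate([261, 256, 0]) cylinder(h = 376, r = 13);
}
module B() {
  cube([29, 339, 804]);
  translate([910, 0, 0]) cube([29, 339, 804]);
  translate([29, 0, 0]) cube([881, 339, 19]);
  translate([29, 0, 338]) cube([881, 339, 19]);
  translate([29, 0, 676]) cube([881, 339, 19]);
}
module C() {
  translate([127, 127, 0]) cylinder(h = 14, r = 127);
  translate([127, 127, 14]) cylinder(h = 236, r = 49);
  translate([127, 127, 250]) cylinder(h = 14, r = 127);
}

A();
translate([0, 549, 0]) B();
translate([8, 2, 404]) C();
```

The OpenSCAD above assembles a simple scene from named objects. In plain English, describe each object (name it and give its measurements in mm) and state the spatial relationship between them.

A is a four-legged stool. The seat is a 274×269×28 mm slab whose top surface is at z = 404 mm; four round legs, each 26 mm in diameter, run from the floor (z = 0) to the underside of the seat, each leg's axis is inset half a diameter from the nearest pair of seat edges (so the leg's bounding box is flush with the corner).

B is an open bookshelf. Two side panels, each 29 mm thick, 339 mm deep and 804 mm tall, stand 939 mm apart (outside-to-outside). Between them sit 3 shelves, each 19 mm thick and 339 mm deep, spanning the full gap between the sides. The bottom shelf rests on the floor (its underside at z = 0) and the clear gap between one shelf's top and the next shelf's underside is 319 mm.

C is a spool: two coaxial disc flanges of radius 127 mm and thickness 14 mm, joined by a core cylinder of radius 49 mm and height 236 mm. The lower flange rests on z = 0 and the three cylinders share a vertical axis.

The bookshelf is on the floor beside the stool on its +y side. The spool is on top of the stool.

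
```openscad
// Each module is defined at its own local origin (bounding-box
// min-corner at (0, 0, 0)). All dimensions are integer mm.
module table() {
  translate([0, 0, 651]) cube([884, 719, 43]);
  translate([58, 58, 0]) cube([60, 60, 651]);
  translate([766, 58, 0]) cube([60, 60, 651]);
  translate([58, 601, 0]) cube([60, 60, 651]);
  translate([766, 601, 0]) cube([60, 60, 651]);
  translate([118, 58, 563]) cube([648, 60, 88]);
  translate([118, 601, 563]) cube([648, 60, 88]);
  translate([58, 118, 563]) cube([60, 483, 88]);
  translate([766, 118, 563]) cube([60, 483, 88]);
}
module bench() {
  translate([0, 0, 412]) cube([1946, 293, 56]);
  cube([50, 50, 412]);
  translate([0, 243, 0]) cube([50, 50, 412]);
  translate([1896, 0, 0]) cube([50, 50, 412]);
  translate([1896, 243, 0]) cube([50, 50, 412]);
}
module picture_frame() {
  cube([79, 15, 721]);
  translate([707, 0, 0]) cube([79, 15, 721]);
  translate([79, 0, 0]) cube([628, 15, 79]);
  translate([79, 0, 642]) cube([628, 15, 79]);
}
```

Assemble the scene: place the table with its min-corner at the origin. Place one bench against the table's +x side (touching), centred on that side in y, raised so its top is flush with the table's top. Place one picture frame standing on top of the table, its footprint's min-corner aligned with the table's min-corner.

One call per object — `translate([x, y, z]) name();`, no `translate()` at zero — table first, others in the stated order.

table();
translate([884, 213, 226]) bench();
translate([0, 0, 694]) picture_frame();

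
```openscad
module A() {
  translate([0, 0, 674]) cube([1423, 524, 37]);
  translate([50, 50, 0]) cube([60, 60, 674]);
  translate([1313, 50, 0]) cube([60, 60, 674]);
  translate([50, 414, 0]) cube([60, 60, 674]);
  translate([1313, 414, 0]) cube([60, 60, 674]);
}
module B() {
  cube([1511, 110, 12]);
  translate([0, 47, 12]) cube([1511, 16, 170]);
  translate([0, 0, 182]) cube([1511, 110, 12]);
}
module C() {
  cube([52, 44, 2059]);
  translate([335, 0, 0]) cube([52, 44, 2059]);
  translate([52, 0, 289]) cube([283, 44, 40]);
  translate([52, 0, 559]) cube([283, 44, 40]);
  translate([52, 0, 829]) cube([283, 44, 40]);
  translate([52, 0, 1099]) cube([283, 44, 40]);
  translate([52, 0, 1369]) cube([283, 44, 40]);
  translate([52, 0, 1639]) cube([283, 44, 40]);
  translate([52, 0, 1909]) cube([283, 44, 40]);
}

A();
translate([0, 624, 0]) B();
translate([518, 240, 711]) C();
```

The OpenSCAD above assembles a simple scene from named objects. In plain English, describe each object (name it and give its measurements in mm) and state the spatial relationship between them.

A is a rectangular dining table. The top is 1423×524×37 mm with its upper surface at z = 711 mm. It stands on four 60×60 mm square legs, each inset 50 mm from the nearest pair of top edges, running from the floor to the underside of the top.

B is an I-beam lying along x, 1511 mm long. Overall section height 194 mm. Two flanges 110 mm wide (y) and 12 mm thick, one on the floor and one at the top; a web 16 mm thick runs between them, centred on the flange width.

C is a wooden ladder with two side rails of 52×44 mm section and 2059 mm height, set 387 mm apart overall. Between them run 7 rectangular rungs (44 mm deep, 40 mm thick), front faces flush with the rails' −y face. The bottom of the first rung is 289 mm above the floor and each subsequent rung is 270 mm higher than the one below.

The I-beam is on the floor beside the table on its +y side. The ladder is on top of the table, centred.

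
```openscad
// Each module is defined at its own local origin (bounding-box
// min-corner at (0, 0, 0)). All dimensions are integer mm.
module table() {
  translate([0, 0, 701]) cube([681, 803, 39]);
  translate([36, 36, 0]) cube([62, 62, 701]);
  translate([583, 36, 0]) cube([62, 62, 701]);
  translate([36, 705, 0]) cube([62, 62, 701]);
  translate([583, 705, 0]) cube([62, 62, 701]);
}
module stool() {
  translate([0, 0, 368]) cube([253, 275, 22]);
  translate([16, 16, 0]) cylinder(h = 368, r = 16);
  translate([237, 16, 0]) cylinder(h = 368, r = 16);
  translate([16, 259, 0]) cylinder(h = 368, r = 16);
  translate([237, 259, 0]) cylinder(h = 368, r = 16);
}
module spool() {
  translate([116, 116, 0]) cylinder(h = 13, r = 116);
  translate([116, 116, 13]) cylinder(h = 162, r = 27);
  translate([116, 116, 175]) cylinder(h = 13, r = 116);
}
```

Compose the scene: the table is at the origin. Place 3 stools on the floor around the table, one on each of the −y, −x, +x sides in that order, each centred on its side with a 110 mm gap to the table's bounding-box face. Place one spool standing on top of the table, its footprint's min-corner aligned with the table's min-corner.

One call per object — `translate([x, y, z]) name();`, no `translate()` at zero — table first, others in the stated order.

table();
translate([214, -385, 0]) stool();
translate([-363, 264, 0]) stool();
translate([791, 264, 0]) stool();
translate([0, 0, 740]) spool();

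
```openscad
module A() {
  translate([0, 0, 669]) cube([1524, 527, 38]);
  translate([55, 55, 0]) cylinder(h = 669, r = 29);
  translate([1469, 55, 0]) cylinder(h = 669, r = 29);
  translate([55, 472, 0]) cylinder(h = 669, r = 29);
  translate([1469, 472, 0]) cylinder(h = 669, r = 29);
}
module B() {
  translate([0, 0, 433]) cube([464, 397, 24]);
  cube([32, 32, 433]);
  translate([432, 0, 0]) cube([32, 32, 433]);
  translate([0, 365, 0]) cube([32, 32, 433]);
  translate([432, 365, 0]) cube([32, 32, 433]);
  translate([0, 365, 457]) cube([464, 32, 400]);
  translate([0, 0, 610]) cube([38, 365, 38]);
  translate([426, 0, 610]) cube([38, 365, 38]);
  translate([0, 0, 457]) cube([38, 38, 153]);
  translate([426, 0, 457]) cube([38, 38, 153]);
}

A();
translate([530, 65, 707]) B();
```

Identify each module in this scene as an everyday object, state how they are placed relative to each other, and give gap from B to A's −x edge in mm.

The chair's min-x is at 530; the table's min-x is 0; gap = 530 mm.

A is a table. B is a chair. The chair is on top of the table, centred. The gap from the chair to the table's −x edge is 530 mm.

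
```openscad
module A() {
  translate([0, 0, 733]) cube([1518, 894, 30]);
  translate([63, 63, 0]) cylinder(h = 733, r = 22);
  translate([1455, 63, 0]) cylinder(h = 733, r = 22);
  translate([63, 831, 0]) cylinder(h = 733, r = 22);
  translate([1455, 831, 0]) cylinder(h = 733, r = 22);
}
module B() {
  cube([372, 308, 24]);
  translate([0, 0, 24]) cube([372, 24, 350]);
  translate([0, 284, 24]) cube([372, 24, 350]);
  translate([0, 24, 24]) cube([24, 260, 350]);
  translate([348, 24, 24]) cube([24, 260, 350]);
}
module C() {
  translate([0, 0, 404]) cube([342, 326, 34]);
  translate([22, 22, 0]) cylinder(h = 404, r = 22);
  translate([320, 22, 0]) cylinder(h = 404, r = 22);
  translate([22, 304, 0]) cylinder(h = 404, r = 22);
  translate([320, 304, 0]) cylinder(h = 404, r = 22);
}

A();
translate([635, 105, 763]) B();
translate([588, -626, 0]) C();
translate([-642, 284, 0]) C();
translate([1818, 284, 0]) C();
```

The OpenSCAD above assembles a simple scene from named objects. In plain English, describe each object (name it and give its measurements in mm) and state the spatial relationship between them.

A is a rectangular dining table. The top is 1518×894×30 mm with its upper surface at z = 763 mm. It stands on four round legs of 44 mm diameter, each leg's bounding box inset 41 mm from the nearest pair of top edges, running from the floor to the underside of the top.

B is an open storage box with external size 372×308×374 mm and wall thickness 24 mm (the base is also 24 mm thick). The base covers the whole footprint; the four walls stand on the base, with the y-facing walls full-width and the x-facing walls fitting between their inner faces.

C is a simple wooden stool: a rectangular seat 342 mm (x) by 326 mm (y), 34 mm thick, top face at z = 438 mm, on four round legs, each 44 mm in diameter. The legs rest on z = 0, each leg's axis is inset half a diameter from the nearest pair of seat edges (so the leg's bounding box is flush with the corner).

The open box is on top of the table. Three stools sit around the table at the −y, −x, +x sides.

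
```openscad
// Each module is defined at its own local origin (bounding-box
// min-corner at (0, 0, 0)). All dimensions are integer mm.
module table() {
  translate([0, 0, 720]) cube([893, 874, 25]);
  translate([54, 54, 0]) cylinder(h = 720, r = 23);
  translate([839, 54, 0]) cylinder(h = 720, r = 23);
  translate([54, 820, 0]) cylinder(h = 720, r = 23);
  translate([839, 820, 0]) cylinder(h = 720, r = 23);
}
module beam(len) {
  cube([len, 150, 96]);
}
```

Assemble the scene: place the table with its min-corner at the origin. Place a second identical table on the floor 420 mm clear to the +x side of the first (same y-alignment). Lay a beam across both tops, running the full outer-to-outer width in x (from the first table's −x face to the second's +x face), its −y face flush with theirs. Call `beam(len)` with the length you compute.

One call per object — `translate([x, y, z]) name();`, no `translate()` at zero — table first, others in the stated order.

table();
translate([1313, 0, 0]) table();
translate([0, 0, 745]) beam(2206);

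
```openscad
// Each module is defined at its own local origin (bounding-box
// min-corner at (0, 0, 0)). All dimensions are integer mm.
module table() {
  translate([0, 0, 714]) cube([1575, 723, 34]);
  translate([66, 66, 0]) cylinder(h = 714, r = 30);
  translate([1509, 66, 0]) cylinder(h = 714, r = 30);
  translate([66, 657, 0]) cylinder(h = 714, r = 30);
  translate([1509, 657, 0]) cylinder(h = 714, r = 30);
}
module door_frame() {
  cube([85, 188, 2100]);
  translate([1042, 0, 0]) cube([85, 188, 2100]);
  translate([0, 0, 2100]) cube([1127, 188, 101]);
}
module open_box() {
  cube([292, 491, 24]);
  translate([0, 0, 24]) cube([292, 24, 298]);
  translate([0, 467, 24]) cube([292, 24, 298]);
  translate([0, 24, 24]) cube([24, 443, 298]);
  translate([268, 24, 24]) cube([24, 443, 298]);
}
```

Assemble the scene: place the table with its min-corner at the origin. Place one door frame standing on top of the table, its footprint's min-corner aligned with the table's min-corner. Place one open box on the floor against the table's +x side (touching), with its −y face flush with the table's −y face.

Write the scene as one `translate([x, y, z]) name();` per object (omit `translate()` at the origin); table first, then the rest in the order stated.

table();
translate([0, 0, 748]) door_frame();
translate([1575, 0, 0]) open_box();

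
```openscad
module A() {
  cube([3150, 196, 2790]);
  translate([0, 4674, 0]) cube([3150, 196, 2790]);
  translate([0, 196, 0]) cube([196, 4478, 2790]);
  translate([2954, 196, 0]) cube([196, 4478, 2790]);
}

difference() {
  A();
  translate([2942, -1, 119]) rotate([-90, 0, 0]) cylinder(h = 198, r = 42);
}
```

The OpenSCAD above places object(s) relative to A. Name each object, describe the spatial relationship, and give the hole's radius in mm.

The subtracted cylinder has r = 42 mm.

A is a house frame. The house frame has a circular hole through its front wall. The hole's radius is 42 mm.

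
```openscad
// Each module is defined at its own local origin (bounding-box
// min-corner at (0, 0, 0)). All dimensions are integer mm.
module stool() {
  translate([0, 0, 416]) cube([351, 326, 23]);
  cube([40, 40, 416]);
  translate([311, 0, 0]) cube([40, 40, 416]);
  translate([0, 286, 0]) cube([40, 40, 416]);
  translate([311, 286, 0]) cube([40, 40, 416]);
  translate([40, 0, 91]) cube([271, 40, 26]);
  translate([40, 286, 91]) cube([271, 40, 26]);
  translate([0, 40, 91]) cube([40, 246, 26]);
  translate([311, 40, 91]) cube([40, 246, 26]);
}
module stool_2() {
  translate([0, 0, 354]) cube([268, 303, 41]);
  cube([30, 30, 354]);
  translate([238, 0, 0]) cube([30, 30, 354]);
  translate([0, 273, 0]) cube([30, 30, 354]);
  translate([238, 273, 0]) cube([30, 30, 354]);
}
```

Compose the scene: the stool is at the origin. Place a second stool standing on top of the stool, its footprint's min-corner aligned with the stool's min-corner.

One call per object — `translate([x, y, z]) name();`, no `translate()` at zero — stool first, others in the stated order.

stool();
translate([0, 0, 439]) stool_2();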